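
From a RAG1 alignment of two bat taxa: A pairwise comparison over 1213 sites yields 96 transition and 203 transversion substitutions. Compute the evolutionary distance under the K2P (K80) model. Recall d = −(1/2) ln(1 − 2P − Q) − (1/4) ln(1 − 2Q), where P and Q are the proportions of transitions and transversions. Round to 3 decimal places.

0.299

P = 96/1213 ≈ 0.079143 and Q = 203/1213 ≈ 0.167354.
Under the Kimura two-parameter model, d = −½ ln(1 − 2P − Q) − ¼ ln(1 − 2Q).
1 − 2P − Q = 0.67436, giving −½ ln(0.67436) = 0.196996.
1 − 2Q = 0.665292, giving −¼ ln(0.665292) = 0.101882.
d = 0.196996 + 0.101882 = 0.298878.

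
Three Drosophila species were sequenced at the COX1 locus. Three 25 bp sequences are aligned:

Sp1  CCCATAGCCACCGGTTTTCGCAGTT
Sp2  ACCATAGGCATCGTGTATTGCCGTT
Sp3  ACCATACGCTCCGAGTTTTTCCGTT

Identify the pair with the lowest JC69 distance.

Sp2 and Sp3

Sp1–Sp2: 8/25 differ, p = 0.320, d = 0.417.
Sp1–Sp3: 9/25 differ, p = 0.360, d = 0.490.
Sp2–Sp3: 6/25 differ, p = 0.240, d = 0.289.
The smallest distance is between Sp2 and Sp3.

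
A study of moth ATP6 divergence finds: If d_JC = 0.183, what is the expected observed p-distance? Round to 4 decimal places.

0.1624

p = (3/4)(1 − e^(−4d/3)) = 0.75 × (1 − e^(-0.244)) = 0.75 × (1 − 0.783488) = 0.162384.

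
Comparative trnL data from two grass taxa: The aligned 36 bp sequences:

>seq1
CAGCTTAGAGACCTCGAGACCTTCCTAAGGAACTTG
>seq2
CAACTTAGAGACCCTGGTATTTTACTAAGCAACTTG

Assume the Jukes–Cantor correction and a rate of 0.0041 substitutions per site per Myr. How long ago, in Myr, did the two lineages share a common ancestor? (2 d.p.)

37.09

The sequences differ at 9 of 36 sites (3, 14, 15, 17, 18, 20, 21, 24, 30), so p = 9/36 = 0.25.
d = −(3/4) ln(1 − 4p/3) = −0.75 ln(1 − 0.333333) = −0.75 ln(0.666667)
  = −0.75 × (-0.405465) = 0.304099 substitutions/site.
Under a molecular clock d = 2μt, so t = d/(2μ) = 0.304099 / (2 × 0.0041) = 37.09 Myr.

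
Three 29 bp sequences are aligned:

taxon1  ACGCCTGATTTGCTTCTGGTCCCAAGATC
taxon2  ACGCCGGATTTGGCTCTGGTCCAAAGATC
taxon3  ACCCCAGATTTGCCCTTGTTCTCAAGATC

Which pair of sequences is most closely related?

taxon1 and taxon2

taxon1–taxon2: 4/29 differ, p = 0.138, d = 0.152.
taxon1–taxon3: 7/29 differ, p = 0.241, d = 0.291.
taxon2–taxon3: 8/29 differ, p = 0.276, d = 0.344.
The smallest distance is between taxon1 and taxon2.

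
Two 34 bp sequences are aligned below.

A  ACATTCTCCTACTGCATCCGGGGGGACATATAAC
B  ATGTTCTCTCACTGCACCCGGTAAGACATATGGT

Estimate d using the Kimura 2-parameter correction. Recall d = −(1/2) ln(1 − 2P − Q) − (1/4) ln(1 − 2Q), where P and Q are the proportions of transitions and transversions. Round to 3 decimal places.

Of 34 sites, 10 differences are transitions and 1 are transversions, so P = 10/34 ≈ 0.294118 and Q = 1/34 ≈ 0.029412.
Under the Kimura two-parameter model, d = −½ ln(1 − 2P − Q) − ¼ ln(1 − 2Q).
1 − 2P − Q = 0.382352, giving −½ ln(0.382352) = 0.480707.
1 − 2Q = 0.941176, giving −¼ ln(0.941176) = 0.015156.
d = 0.480707 + 0.015156 = 0.495863.

0.496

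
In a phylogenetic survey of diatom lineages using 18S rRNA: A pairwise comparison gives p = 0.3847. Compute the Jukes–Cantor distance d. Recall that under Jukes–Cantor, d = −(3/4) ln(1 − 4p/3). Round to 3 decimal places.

0.540

d = −(3/4) ln(1 − 4p/3) = −0.75 ln(1 − 0.512933) = −0.75 ln(0.487067)
  = −0.75 × (-0.719354) = 0.539516 substitutions/site.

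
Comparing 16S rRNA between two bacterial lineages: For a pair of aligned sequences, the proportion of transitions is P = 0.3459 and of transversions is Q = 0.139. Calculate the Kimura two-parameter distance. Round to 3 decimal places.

0.970

Under the Kimura two-parameter model, d = −½ ln(1 − 2P − Q) − ¼ ln(1 − 2Q).
1 − 2P − Q = 0.1692, giving −½ ln(0.1692) = 0.888337.
1 − 2Q = 0.722, giving −¼ ln(0.722) = 0.081433.
d = 0.888337 + 0.081433 = 0.969770.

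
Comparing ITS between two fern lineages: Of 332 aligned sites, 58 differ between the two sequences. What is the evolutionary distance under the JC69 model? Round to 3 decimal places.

0.199

p = 58/332 ≈ 0.174699.
d = −(3/4) ln(1 − 4p/3) = −0.75 ln(1 − 0.232932) = −0.75 ln(0.767068)
  = −0.75 × (-0.265180) = 0.198885 substitutions/site.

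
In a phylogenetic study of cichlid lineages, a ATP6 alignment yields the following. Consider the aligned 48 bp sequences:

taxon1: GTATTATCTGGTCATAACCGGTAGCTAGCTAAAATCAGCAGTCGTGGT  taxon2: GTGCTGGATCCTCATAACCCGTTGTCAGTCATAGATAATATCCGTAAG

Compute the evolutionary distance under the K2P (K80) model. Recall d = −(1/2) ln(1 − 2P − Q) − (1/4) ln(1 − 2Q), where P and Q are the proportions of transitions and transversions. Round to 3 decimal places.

0.919

Of 48 sites, 14 differences are transitions and 10 are transversions, so P = 14/48 ≈ 0.291667 and Q = 10/48 ≈ 0.208333.
Under the Kimura two-parameter model, d = −½ ln(1 − 2P − Q) − ¼ ln(1 − 2Q).
1 − 2P − Q = 0.208333, giving −½ ln(0.208333) = 0.784309.
1 − 2Q = 0.583334, giving −¼ ln(0.583334) = 0.134749.
d = 0.784309 + 0.134749 = 0.919058.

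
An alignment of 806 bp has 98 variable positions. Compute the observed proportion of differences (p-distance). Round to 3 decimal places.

p = 98/806 = 0.121588… ≈ 0.122 (to 3 d.p.).

0.122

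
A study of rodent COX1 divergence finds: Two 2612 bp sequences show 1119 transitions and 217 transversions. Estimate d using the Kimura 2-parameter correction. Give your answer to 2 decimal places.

P = 1119/2612 ≈ 0.428407 and Q = 217/2612 ≈ 0.083078.
Under the Kimura two-parameter model, d = −½ ln(1 − 2P − Q) − ¼ ln(1 − 2Q).
1 − 2P − Q = 0.060108, giving −½ ln(0.060108) = 1.405806.
1 − 2Q = 0.833844, giving −¼ ln(0.833844) = 0.045427.
d = 1.405806 + 0.045427 = 1.451233.

1.45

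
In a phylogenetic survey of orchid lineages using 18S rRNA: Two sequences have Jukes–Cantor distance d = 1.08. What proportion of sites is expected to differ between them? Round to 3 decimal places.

0.572

p = (3/4)(1 − e^(−4d/3)) = 0.75 × (1 − e^(-1.44)) = 0.75 × (1 − 0.236928) = 0.572304.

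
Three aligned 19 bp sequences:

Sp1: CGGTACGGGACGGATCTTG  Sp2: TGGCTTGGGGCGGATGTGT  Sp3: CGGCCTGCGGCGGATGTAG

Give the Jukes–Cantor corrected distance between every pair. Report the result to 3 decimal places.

d(Sp1,Sp2) = 0.618, d(Sp1,Sp3) = 0.507, d(Sp2,Sp3) = 0.324

Sp1–Sp2: 8/19 sites differ → p ≈ 0.421053, d = −0.75 ln(1 − 0.561404) = 0.618132 ≈ 0.618.
Sp1–Sp3: 7/19 sites differ → p ≈ 0.368421, d = −0.75 ln(1 − 0.491228) = 0.506816 ≈ 0.507.
Sp2–Sp3: 5/19 sites differ → p ≈ 0.263158, d = −0.75 ln(1 − 0.350877) = 0.324100 ≈ 0.324.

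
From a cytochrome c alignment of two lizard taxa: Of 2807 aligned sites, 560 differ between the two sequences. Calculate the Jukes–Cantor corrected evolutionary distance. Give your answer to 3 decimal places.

0.232

p = 560/2807 ≈ 0.199501.
d = −(3/4) ln(1 − 4p/3) = −0.75 ln(1 − 0.266001) = −0.75 ln(0.733999)
  = −0.75 × (-0.309248) = 0.231936 substitutions/site.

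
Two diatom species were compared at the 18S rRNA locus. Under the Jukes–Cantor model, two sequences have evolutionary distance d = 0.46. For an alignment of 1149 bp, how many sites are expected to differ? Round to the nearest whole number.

395

Invert JC69: p = (3/4)(1 − e^(−4d/3)) = 0.75 × (1 − e^(-0.613333)) = 0.75 × (1 − 0.541543) = 0.343843.
Expected differing sites = pL ≈ 0.343843 × 1149 = 395.075607 ≈ 395.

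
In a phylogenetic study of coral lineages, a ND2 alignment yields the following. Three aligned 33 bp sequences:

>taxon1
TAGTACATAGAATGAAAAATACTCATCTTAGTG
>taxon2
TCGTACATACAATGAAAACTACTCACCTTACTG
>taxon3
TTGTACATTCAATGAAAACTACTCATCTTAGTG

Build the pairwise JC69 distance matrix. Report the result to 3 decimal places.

d(taxon1,taxon2) = 0.169, d(taxon1,taxon3) = 0.132, d(taxon2,taxon3) = 0.132

taxon1–taxon2: 5/33 sites differ → p ≈ 0.151515, d = −0.75 ln(1 − 0.20202) = 0.169254 ≈ 0.169.
taxon1–taxon3: 4/33 sites differ → p ≈ 0.121212, d = −0.75 ln(1 − 0.161616) = 0.132209 ≈ 0.132.
taxon2–taxon3: 4/33 sites differ → p ≈ 0.121212, d = −0.75 ln(1 − 0.161616) = 0.132209 ≈ 0.132.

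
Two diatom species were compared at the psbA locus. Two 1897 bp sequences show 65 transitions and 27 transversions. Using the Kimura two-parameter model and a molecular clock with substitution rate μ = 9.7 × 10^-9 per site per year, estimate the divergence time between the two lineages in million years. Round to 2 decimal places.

P = 65/1897 ≈ 0.034265 and Q = 27/1897 ≈ 0.014233.
Under the Kimura two-parameter model, d = −½ ln(1 − 2P − Q) − ¼ ln(1 − 2Q).
1 − 2P − Q = 0.917237, giving −½ ln(0.917237) = 0.043195.
1 − 2Q = 0.971534, giving −¼ ln(0.971534) = 0.007220.
d = 0.043195 + 0.007220 = 0.050415.
Under a molecular clock d = 2μt, so t = d/(2μ) = 0.050415 / (2 × 9.7 × 10^-9) = 2.60 million years.

2.60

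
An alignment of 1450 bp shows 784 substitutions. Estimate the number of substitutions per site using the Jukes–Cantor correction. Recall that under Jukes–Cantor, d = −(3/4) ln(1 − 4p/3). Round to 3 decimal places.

0.957

p = 784/1450 ≈ 0.54069.
d = −(3/4) ln(1 − 4p/3) = −0.75 ln(1 − 0.72092) = −0.75 ln(0.27908)
  = −0.75 × (-1.276257) = 0.957193 substitutions/site.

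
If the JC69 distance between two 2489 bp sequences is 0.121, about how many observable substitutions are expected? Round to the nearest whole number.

278

Invert JC69: p = (3/4)(1 − e^(−4d/3)) = 0.75 × (1 − e^(-0.161333)) = 0.75 × (1 − 0.851009) = 0.111743.
Expected differing sites = pL ≈ 0.111743 × 2489 = 278.128327 ≈ 278.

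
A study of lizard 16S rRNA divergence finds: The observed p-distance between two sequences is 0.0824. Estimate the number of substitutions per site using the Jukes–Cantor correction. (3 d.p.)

0.087

d = −(3/4) ln(1 − 4p/3) = −0.75 ln(1 − 0.109867) = −0.75 ln(0.890133)
  = −0.75 × (-0.116384) = 0.087288 substitutions/site.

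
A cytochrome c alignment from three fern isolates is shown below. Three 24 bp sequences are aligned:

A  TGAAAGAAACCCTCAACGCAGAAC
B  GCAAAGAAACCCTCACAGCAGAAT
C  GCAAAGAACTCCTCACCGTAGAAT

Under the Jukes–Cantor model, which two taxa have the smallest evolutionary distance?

A–B: 5/24 differ, p = 0.208, d = 0.244.
A–C: 7/24 differ, p = 0.292, d = 0.369.
B–C: 4/24 differ, p = 0.167, d = 0.188.
The smallest distance is between B and C.

B and C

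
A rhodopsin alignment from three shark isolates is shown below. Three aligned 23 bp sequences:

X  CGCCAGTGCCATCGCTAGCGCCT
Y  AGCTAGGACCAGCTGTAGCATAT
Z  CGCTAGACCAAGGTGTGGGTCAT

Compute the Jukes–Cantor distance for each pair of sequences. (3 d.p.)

d(X,Y) = 0.650, d(X,Z) = 0.892, d(Y,Z) = 0.553

X–Y: 10/23 sites differ → p ≈ 0.434783, d = −0.75 ln(1 − 0.579711) = 0.650110 ≈ 0.650.
X–Z: 12/23 sites differ → p ≈ 0.521739, d = −0.75 ln(1 − 0.695652) = 0.892188 ≈ 0.892.
Y–Z: 9/23 sites differ → p ≈ 0.391304, d = −0.75 ln(1 − 0.521739) = 0.553199 ≈ 0.553.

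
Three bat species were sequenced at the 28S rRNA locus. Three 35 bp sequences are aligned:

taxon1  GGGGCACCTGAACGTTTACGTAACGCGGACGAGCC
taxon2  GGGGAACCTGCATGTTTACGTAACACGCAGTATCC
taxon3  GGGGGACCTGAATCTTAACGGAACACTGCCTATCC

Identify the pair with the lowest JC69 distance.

taxon1–taxon2: 8/35 differ, p = 0.229, d = 0.273.
taxon1–taxon3: 10/35 differ, p = 0.286, d = 0.360.
taxon2–taxon3: 9/35 differ, p = 0.257, d = 0.315.
The smallest distance is between taxon1 and taxon2.

taxon1 and taxon2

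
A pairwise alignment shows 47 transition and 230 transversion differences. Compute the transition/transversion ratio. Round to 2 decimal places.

0.20

R = 47/230 = 0.204347… ≈ 0.20 (to 2 d.p.).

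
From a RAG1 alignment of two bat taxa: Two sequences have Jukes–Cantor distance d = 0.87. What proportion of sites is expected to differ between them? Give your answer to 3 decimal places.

0.515

p = (3/4)(1 − e^(−4d/3)) = 0.75 × (1 − e^(-1.16)) = 0.75 × (1 − 0.313486) = 0.514886.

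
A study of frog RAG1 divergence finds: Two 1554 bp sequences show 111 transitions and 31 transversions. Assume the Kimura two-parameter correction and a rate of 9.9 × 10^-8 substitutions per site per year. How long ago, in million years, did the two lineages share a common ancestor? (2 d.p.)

0.50

P = 111/1554 ≈ 0.071429 and Q = 31/1554 ≈ 0.019949.
Under the Kimura two-parameter model, d = −½ ln(1 − 2P − Q) − ¼ ln(1 − 2Q).
1 − 2P − Q = 0.837193, giving −½ ln(0.837193) = 0.088850.
1 − 2Q = 0.960102, giving −¼ ln(0.960102) = 0.010179.
d = 0.088850 + 0.010179 = 0.099029.
Under a molecular clock d = 2μt, so t = d/(2μ) = 0.099029 / (2 × 9.9 × 10^-8) = 0.50 million years.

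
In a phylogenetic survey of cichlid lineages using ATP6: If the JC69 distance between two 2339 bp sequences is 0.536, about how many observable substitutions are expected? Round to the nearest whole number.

Invert JC69: p = (3/4)(1 − e^(−4d/3)) = 0.75 × (1 − e^(-0.714667)) = 0.75 × (1 − 0.489355) = 0.382984.
Expected differing sites = pL ≈ 0.382984 × 2339 = 895.799576 ≈ 896.

896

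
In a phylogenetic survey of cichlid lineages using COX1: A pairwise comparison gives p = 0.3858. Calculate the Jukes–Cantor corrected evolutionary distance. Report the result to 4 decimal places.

d = −(3/4) ln(1 − 4p/3) = −0.75 ln(1 − 0.5144) = −0.75 ln(0.4856)
  = −0.75 × (-0.722370) = 0.541778 substitutions/site.

0.5418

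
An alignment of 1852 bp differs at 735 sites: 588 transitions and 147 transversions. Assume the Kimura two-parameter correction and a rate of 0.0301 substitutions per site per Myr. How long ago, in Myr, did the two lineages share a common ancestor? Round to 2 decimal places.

11.13

P = 588/1852 ≈ 0.317495 and Q = 147/1852 ≈ 0.079374.
Under the Kimura two-parameter model, d = −½ ln(1 − 2P − Q) − ¼ ln(1 − 2Q).
1 − 2P − Q = 0.285636, giving −½ ln(0.285636) = 0.626519.
1 − 2Q = 0.841252, giving −¼ ln(0.841252) = 0.043216.
d = 0.626519 + 0.043216 = 0.669735.
Under a molecular clock d = 2μt, so t = d/(2μ) = 0.669735 / (2 × 0.0301) = 11.13 Myr.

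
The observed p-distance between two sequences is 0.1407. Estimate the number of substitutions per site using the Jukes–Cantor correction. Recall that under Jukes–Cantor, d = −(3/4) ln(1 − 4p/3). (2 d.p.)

d = −(3/4) ln(1 − 4p/3) = −0.75 ln(1 − 0.1876) = −0.75 ln(0.8124)
  = −0.75 × (-0.207762) = 0.155822 substitutions/site.

0.16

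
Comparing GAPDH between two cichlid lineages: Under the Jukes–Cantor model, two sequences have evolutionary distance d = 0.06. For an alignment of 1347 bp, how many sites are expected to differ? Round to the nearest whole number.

78

Invert JC69: p = (3/4)(1 − e^(−4d/3)) = 0.75 × (1 − e^(-0.08)) = 0.75 × (1 − 0.923116) = 0.057663.
Expected differing sites = pL ≈ 0.057663 × 1347 = 77.672061 ≈ 78.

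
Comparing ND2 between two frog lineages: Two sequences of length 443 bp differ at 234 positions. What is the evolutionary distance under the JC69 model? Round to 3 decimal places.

0.914

p = 234/443 ≈ 0.528217.
d = −(3/4) ln(1 − 4p/3) = −0.75 ln(1 − 0.704289) = −0.75 ln(0.295711)
  = −0.75 × (-1.218373) = 0.913780 substitutions/site.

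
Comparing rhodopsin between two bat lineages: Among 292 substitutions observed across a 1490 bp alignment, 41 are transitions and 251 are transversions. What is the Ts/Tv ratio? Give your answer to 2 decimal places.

0.16

R = 41/251 = 0.163346… ≈ 0.16 (to 2 d.p.).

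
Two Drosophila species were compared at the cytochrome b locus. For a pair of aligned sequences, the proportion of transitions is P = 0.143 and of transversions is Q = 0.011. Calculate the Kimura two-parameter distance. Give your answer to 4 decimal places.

0.1818

Under the Kimura two-parameter model, d = −½ ln(1 − 2P − Q) − ¼ ln(1 − 2Q).
1 − 2P − Q = 0.703, giving −½ ln(0.703) = 0.176199.
1 − 2Q = 0.978, giving −¼ ln(0.978) = 0.005561.
d = 0.176199 + 0.005561 = 0.181760.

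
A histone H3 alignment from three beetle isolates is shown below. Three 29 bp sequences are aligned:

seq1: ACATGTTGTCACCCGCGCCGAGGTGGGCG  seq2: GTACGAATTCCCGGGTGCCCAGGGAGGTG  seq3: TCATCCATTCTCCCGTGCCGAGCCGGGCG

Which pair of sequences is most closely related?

seq1–seq2: 14/29 differ, p = 0.483, d = 0.774.
seq1–seq3: 9/29 differ, p = 0.310, d = 0.401.
seq2–seq3: 13/29 differ, p = 0.448, d = 0.683.
The smallest distance is between seq1 and seq3.

seq1 and seq3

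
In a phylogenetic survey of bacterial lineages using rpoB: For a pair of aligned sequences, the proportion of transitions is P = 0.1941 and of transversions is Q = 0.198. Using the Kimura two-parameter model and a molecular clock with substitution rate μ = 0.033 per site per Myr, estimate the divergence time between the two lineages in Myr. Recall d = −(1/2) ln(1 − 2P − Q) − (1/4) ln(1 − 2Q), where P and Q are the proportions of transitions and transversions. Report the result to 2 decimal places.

Under the Kimura two-parameter model, d = −½ ln(1 − 2P − Q) − ¼ ln(1 − 2Q).
1 − 2P − Q = 0.4138, giving −½ ln(0.4138) = 0.441186.
1 − 2Q = 0.604, giving −¼ ln(0.604) = 0.126045.
d = 0.441186 + 0.126045 = 0.567231.
Under a molecular clock d = 2μt, so t = d/(2μ) = 0.567231 / (2 × 0.033) = 8.59 Myr.

8.59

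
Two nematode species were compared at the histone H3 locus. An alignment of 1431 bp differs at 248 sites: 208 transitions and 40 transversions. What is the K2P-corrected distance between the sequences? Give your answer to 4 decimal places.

P = 208/1431 ≈ 0.145353 and Q = 40/1431 ≈ 0.027952.
Under the Kimura two-parameter model, d = −½ ln(1 − 2P − Q) − ¼ ln(1 − 2Q).
1 − 2P − Q = 0.681342, giving −½ ln(0.681342) = 0.191845.
1 − 2Q = 0.944096, giving −¼ ln(0.944096) = 0.014382.
d = 0.191845 + 0.014382 = 0.206227.

0.2062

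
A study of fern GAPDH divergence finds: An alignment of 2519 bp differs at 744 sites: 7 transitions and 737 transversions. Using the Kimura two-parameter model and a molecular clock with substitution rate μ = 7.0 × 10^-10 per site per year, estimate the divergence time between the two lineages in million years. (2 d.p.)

283.55

P = 7/2519 ≈ 0.002779 and Q = 737/2519 ≈ 0.292576.
Under the Kimura two-parameter model, d = −½ ln(1 − 2P − Q) − ¼ ln(1 − 2Q).
1 − 2P − Q = 0.701866, giving −½ ln(0.701866) = 0.177006.
1 − 2Q = 0.414848, giving −¼ ln(0.414848) = 0.219961.
d = 0.177006 + 0.219961 = 0.396967.
Under a molecular clock d = 2μt, so t = d/(2μ) = 0.396967 / (2 × 7.0 × 10^-10) = 283.55 million years.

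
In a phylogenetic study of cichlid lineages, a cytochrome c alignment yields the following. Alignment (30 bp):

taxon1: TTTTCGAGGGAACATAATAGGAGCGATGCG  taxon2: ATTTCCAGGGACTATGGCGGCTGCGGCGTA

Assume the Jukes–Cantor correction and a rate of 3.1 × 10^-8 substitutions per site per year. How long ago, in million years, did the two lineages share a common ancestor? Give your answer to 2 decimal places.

11.78

The sequences differ at 14 of 30 sites, so p = 14/30 ≈ 0.466667.
d = −(3/4) ln(1 − 4p/3) = −0.75 ln(1 − 0.622223) = −0.75 ln(0.377777)
  = −0.75 × (-0.973451) = 0.730088 substitutions/site.
Under a molecular clock d = 2μt, so t = d/(2μ) = 0.730088 / (2 × 3.1 × 10^-8) = 11.78 million years.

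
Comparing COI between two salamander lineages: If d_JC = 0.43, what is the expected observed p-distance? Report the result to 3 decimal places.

0.327

p = (3/4)(1 − e^(−4d/3)) = 0.75 × (1 − e^(-0.573333)) = 0.75 × (1 − 0.563644) = 0.327267.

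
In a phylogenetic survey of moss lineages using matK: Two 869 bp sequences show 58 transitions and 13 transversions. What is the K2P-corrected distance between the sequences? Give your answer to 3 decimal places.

P = 58/869 ≈ 0.066743 and Q = 13/869 ≈ 0.01496.
Under the Kimura two-parameter model, d = −½ ln(1 − 2P − Q) − ¼ ln(1 − 2Q).
1 − 2P − Q = 0.851554, giving −½ ln(0.851554) = 0.080346.
1 − 2Q = 0.97008, giving −¼ ln(0.97008) = 0.007594.
d = 0.080346 + 0.007594 = 0.087940.

0.088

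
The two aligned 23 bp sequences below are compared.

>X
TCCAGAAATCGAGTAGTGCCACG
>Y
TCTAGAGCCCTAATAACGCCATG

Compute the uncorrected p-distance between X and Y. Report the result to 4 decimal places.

The sequences differ at 9 of 23 positions (sites 3, 7, 8, 9, 11, 13, 16, 17, 22).
p = 9/23 = 0.391304… ≈ 0.3913 (to 4 d.p.).

0.3913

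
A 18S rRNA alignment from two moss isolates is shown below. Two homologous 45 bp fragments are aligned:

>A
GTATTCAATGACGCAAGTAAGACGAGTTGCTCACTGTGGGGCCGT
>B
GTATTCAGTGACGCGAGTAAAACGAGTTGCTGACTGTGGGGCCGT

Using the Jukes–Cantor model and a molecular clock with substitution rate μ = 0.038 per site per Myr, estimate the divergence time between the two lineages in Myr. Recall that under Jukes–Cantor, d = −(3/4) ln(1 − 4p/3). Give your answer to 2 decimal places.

1.24

The sequences differ at 4 of 45 sites (8, 15, 21, 32), so p = 4/45 ≈ 0.088889.
d = −(3/4) ln(1 − 4p/3) = −0.75 ln(1 − 0.118519) = −0.75 ln(0.881481)
  = −0.75 × (-0.126152) = 0.094614 substitutions/site.
Under a molecular clock d = 2μt, so t = d/(2μ) = 0.094614 / (2 × 0.038) = 1.24 Myr.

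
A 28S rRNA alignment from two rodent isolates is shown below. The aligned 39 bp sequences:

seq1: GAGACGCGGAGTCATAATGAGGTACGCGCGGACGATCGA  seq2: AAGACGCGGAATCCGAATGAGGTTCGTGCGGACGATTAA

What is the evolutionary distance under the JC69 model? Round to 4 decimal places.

The sequences differ at 8 of 39 sites (1, 11, 14, 15, 24, 27, 37, 38), so p = 8/39 ≈ 0.205128.
d = −(3/4) ln(1 − 4p/3) = −0.75 ln(1 − 0.273504) = −0.75 ln(0.726496)
  = −0.75 × (-0.319522) = 0.239642 substitutions/site.

0.2396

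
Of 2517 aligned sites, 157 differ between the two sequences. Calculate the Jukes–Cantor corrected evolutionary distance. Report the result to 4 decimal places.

0.0651

p = 157/2517 ≈ 0.062376.
d = −(3/4) ln(1 − 4p/3) = −0.75 ln(1 − 0.083168) = −0.75 ln(0.916832)
  = −0.75 × (-0.086831) = 0.065123 substitutions/site.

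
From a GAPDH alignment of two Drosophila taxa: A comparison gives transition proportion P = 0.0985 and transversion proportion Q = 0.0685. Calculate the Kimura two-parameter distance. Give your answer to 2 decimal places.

0.19

Under the Kimura two-parameter model, d = −½ ln(1 − 2P − Q) − ¼ ln(1 − 2Q).
1 − 2P − Q = 0.7345, giving −½ ln(0.7345) = 0.154283.
1 − 2Q = 0.863, giving −¼ ln(0.863) = 0.036835.
d = 0.154283 + 0.036835 = 0.191118.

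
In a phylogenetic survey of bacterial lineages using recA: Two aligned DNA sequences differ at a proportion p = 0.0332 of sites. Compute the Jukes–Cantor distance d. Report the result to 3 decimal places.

d = −(3/4) ln(1 − 4p/3) = −0.75 ln(1 − 0.044267) = −0.75 ln(0.955733)
  = −0.75 × (-0.045277) = 0.033958 substitutions/site.

0.034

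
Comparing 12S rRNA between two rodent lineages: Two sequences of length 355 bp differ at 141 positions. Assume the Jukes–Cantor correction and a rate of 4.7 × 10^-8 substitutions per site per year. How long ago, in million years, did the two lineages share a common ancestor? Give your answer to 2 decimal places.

p = 141/355 ≈ 0.397183.
d = −(3/4) ln(1 − 4p/3) = −0.75 ln(1 − 0.529577) = −0.75 ln(0.470423)
  = −0.75 × (-0.754123) = 0.565592 substitutions/site.
Under a molecular clock d = 2μt, so t = d/(2μ) = 0.565592 / (2 × 4.7 × 10^-8) = 6.02 million years.

6.02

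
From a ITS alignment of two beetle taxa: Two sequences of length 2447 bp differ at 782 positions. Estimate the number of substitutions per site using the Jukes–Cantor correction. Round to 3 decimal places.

p = 782/2447 ≈ 0.319575.
d = −(3/4) ln(1 − 4p/3) = −0.75 ln(1 − 0.4261) = −0.75 ln(0.5739)
  = −0.75 × (-0.555300) = 0.416475 substitutions/site.

0.416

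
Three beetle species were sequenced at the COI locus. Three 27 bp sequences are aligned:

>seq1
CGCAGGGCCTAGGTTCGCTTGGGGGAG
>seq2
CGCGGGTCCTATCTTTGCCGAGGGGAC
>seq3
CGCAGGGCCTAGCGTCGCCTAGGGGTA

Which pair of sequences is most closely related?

seq1 and seq3

seq1–seq2: 9/27 differ, p = 0.333, d = 0.441.
seq1–seq3: 6/27 differ, p = 0.222, d = 0.264.
seq2–seq3: 8/27 differ, p = 0.296, d = 0.377.
The smallest distance is between seq1 and seq3.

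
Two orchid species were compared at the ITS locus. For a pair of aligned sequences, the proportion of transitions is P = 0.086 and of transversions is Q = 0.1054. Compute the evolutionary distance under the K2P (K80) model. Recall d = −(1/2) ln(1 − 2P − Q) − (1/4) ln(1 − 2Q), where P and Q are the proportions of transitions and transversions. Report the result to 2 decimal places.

Under the Kimura two-parameter model, d = −½ ln(1 − 2P − Q) − ¼ ln(1 − 2Q).
1 − 2P − Q = 0.7226, giving −½ ln(0.7226) = 0.162450.
1 − 2Q = 0.7892, giving −¼ ln(0.7892) = 0.059184.
d = 0.162450 + 0.059184 = 0.221634.

0.22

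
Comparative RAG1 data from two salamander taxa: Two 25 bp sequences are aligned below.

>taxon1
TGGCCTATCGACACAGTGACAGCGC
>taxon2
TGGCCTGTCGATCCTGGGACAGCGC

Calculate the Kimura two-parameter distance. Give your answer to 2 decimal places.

0.23

Of 25 sites, 2 differences are transitions and 3 are transversions, so P = 2/25 = 0.08 and Q = 3/25 = 0.12.
Under the Kimura two-parameter model, d = −½ ln(1 − 2P − Q) − ¼ ln(1 − 2Q).
1 − 2P − Q = 0.72, giving −½ ln(0.72) = 0.164252.
1 − 2Q = 0.76, giving −¼ ln(0.76) = 0.068609.
d = 0.164252 + 0.068609 = 0.232861.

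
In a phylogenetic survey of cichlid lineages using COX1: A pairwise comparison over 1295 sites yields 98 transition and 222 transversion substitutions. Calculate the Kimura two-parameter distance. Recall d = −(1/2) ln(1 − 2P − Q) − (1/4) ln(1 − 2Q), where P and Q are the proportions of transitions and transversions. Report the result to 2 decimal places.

0.30

P = 98/1295 ≈ 0.075676 and Q = 222/1295 ≈ 0.171429.
Under the Kimura two-parameter model, d = −½ ln(1 − 2P − Q) − ¼ ln(1 − 2Q).
1 − 2P − Q = 0.677219, giving −½ ln(0.677219) = 0.194880.
1 − 2Q = 0.657142, giving −¼ ln(0.657142) = 0.104964.
d = 0.194880 + 0.104964 = 0.299844.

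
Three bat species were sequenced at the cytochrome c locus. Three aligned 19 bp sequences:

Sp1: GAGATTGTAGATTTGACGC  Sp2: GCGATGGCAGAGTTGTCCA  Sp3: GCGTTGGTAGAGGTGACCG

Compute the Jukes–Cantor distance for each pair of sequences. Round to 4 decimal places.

Sp1–Sp2: 7/19 sites differ → p ≈ 0.368421, d = −0.75 ln(1 − 0.491228) = 0.506816 ≈ 0.5068.
Sp1–Sp3: 7/19 sites differ → p ≈ 0.368421, d = −0.75 ln(1 − 0.491228) = 0.506816 ≈ 0.5068.
Sp2–Sp3: 5/19 sites differ → p ≈ 0.263158, d = −0.75 ln(1 − 0.350877) = 0.324100 ≈ 0.3241.

d(Sp1,Sp2) = 0.5068, d(Sp1,Sp3) = 0.5068, d(Sp2,Sp3) = 0.3241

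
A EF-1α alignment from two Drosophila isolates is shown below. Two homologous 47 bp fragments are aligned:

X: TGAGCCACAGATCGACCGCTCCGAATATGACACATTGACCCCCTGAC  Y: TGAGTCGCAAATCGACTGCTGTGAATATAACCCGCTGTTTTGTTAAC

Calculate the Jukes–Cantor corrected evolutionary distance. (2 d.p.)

The sequences differ at 17 of 47 sites, so p = 17/47 ≈ 0.361702.
d = −(3/4) ln(1 − 4p/3) = −0.75 ln(1 − 0.482269) = −0.75 ln(0.517731)
  = −0.75 × (-0.658299) = 0.493724 substitutions/site.

0.49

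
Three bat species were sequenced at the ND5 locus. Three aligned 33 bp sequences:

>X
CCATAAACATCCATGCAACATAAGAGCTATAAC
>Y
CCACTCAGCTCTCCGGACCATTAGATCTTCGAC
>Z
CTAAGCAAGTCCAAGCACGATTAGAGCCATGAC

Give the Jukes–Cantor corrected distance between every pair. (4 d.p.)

X–Y: 15/33 sites differ → p ≈ 0.454545, d = −0.75 ln(1 − 0.60606) = 0.698667 ≈ 0.6987.
X–Z: 12/33 sites differ → p ≈ 0.363636, d = −0.75 ln(1 − 0.484848) = 0.497470 ≈ 0.4975.
Y–Z: 14/33 sites differ → p ≈ 0.424242, d = −0.75 ln(1 − 0.565656) = 0.625439 ≈ 0.6254.

d(X,Y) = 0.6987, d(X,Z) = 0.4975, d(Y,Z) = 0.6254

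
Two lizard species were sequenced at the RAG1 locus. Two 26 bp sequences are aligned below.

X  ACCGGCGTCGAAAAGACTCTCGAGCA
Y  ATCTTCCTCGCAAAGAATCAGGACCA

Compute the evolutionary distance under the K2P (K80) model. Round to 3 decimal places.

0.482

Of 26 sites, 1 differences are transitions and 8 are transversions, so P = 1/26 ≈ 0.038462 and Q = 8/26 ≈ 0.307692.
Under the Kimura two-parameter model, d = −½ ln(1 − 2P − Q) − ¼ ln(1 − 2Q).
1 − 2P − Q = 0.615384, giving −½ ln(0.615384) = 0.242754.
1 − 2Q = 0.384616, giving −¼ ln(0.384616) = 0.238877.
d = 0.242754 + 0.238877 = 0.481631.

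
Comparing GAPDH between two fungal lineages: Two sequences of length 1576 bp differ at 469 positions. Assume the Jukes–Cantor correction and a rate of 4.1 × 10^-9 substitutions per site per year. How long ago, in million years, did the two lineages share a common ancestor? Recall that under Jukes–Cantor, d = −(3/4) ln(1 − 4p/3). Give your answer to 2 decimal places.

46.23

p = 469/1576 ≈ 0.297589.
d = −(3/4) ln(1 − 4p/3) = −0.75 ln(1 − 0.396785) = −0.75 ln(0.603215)
  = −0.75 × (-0.505482) = 0.379112 substitutions/site.
Under a molecular clock d = 2μt, so t = d/(2μ) = 0.379112 / (2 × 4.1 × 10^-9) = 46.23 million years.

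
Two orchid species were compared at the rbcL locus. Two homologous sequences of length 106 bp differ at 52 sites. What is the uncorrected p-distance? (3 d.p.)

0.491

p = 52/106 = 0.490566… ≈ 0.491 (to 3 d.p.).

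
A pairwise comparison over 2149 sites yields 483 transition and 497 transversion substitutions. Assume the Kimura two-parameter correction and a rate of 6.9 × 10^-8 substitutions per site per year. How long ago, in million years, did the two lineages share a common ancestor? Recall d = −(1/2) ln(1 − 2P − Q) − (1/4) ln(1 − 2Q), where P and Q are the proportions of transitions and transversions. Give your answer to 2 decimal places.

5.26

P = 483/2149 ≈ 0.224756 and Q = 497/2149 ≈ 0.23127.
Under the Kimura two-parameter model, d = −½ ln(1 − 2P − Q) − ¼ ln(1 − 2Q).
1 − 2P − Q = 0.319218, giving −½ ln(0.319218) = 0.570941.
1 − 2Q = 0.53746, giving −¼ ln(0.53746) = 0.155225.
d = 0.570941 + 0.155225 = 0.726166.
Under a molecular clock d = 2μt, so t = d/(2μ) = 0.726166 / (2 × 6.9 × 10^-8) = 5.26 million years.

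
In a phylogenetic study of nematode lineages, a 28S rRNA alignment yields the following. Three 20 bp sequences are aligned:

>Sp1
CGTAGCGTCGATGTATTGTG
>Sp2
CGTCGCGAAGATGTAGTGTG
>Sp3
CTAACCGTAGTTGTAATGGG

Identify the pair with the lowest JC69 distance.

Sp1–Sp2: 4/20 differ, p = 0.200, d = 0.233.
Sp1–Sp3: 7/20 differ, p = 0.350, d = 0.471.
Sp2–Sp3: 8/20 differ, p = 0.400, d = 0.572.
The smallest distance is between Sp1 and Sp2.

Sp1 and Sp2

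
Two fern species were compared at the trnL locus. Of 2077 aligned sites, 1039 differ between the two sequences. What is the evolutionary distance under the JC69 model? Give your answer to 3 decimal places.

p = 1039/2077 ≈ 0.500241.
d = −(3/4) ln(1 − 4p/3) = −0.75 ln(1 − 0.666988) = −0.75 ln(0.333012)
  = −0.75 × (-1.099577) = 0.824683 substitutions/site.

0.825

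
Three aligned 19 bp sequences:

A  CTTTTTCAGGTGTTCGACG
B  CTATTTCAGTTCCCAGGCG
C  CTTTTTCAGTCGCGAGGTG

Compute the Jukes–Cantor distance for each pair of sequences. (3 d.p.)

A–B: 7/19 sites differ → p ≈ 0.368421, d = −0.75 ln(1 − 0.491228) = 0.506816 ≈ 0.507.
A–C: 7/19 sites differ → p ≈ 0.368421, d = −0.75 ln(1 − 0.491228) = 0.506816 ≈ 0.507.
B–C: 5/19 sites differ → p ≈ 0.263158, d = −0.75 ln(1 − 0.350877) = 0.324100 ≈ 0.324.

d(A,B) = 0.507, d(A,C) = 0.507, d(B,C) = 0.324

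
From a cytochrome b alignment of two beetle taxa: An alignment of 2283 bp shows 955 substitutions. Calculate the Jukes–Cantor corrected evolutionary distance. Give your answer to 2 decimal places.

0.61

p = 955/2283 ≈ 0.418309.
d = −(3/4) ln(1 − 4p/3) = −0.75 ln(1 − 0.557745) = −0.75 ln(0.442255)
  = −0.75 × (-0.815869) = 0.611902 substitutions/site.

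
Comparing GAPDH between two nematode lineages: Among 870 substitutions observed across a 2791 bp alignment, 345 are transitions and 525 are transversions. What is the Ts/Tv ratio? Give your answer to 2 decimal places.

0.66

R = 345/525 = 0.657142… ≈ 0.66 (to 2 d.p.).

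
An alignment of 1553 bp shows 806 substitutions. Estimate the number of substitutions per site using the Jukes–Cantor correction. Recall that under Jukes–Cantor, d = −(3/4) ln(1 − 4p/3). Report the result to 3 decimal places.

p = 806/1553 ≈ 0.518995.
d = −(3/4) ln(1 − 4p/3) = −0.75 ln(1 − 0.691993) = −0.75 ln(0.308007)
  = −0.75 × (-1.177633) = 0.883225 substitutions/site.

0.883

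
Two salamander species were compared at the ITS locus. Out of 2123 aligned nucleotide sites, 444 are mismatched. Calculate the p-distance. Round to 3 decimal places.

p = 444/2123 = 0.209138… ≈ 0.209 (to 3 d.p.).

0.209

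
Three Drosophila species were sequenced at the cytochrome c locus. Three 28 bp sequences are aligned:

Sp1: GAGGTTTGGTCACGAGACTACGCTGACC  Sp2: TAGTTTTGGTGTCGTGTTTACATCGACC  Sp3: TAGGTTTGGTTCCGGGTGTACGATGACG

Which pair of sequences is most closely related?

Sp1 and Sp3

Sp1–Sp2: 10/28 differ, p = 0.357, d = 0.485.
Sp1–Sp3: 8/28 differ, p = 0.286, d = 0.360.
Sp2–Sp3: 9/28 differ, p = 0.321, d = 0.420.
The smallest distance is between Sp1 and Sp3.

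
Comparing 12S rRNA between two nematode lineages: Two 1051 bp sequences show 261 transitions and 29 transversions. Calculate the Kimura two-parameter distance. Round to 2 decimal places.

P = 261/1051 ≈ 0.248335 and Q = 29/1051 ≈ 0.027593.
Under the Kimura two-parameter model, d = −½ ln(1 − 2P − Q) − ¼ ln(1 − 2Q).
1 − 2P − Q = 0.475737, giving −½ ln(0.475737) = 0.371445.
1 − 2Q = 0.944814, giving −¼ ln(0.944814) = 0.014192.
d = 0.371445 + 0.014192 = 0.385637.

0.39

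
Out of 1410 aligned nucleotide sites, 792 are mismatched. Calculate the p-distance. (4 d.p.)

0.5617

p = 792/1410 = 0.561702… ≈ 0.5617 (to 4 d.p.).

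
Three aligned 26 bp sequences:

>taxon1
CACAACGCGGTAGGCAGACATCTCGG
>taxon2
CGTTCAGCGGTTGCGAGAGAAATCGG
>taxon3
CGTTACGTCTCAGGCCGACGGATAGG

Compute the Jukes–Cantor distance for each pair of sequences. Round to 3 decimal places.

taxon1–taxon2: 11/26 sites differ → p ≈ 0.423077, d = −0.75 ln(1 − 0.564103) = 0.622762 ≈ 0.623.
taxon1–taxon3: 12/26 sites differ → p ≈ 0.461538, d = −0.75 ln(1 − 0.615384) = 0.716632 ≈ 0.717.
taxon2–taxon3: 14/26 sites differ → p ≈ 0.538462, d = −0.75 ln(1 − 0.717949) = 0.949251 ≈ 0.949.

d(taxon1,taxon2) = 0.623, d(taxon1,taxon3) = 0.717, d(taxon2,taxon3) = 0.949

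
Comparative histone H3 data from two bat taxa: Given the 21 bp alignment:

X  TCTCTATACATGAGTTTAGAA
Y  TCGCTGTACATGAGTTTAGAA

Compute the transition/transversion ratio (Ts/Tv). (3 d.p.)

Transitions are A↔G and C↔T; transversions are all other mismatches.
Transitions: 1. Transversions: 1.
R = 1/1 = 1.000.

1.000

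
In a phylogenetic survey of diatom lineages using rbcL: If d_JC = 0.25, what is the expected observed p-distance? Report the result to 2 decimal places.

0.21

p = (3/4)(1 − e^(−4d/3)) = 0.75 × (1 − e^(-0.333333)) = 0.75 × (1 − 0.716532) = 0.212601.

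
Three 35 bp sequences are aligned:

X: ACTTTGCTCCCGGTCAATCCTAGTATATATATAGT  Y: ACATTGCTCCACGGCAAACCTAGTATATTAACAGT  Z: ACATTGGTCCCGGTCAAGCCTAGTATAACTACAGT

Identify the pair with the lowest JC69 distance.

X–Y: 8/35 differ, p = 0.229, d = 0.273.
X–Z: 6/35 differ, p = 0.171, d = 0.195.
Y–Z: 8/35 differ, p = 0.229, d = 0.273.
The smallest distance is between X and Z.

X and Z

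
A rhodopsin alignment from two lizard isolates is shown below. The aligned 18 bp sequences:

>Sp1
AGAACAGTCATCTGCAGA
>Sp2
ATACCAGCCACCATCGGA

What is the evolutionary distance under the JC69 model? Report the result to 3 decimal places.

0.548

The sequences differ at 7 of 18 sites (2, 4, 8, 11, 13, 14, 16), so p = 7/18 ≈ 0.388889.
d = −(3/4) ln(1 − 4p/3) = −0.75 ln(1 − 0.518519) = −0.75 ln(0.481481)
  = −0.75 × (-0.730889) = 0.548167 substitutions/site.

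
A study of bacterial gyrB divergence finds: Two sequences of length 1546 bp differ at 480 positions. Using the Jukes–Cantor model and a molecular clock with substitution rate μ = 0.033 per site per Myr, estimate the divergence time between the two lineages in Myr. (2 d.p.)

p = 480/1546 ≈ 0.310479.
d = −(3/4) ln(1 − 4p/3) = −0.75 ln(1 − 0.413972) = −0.75 ln(0.586028)
  = −0.75 × (-0.534388) = 0.400791 substitutions/site.
Under a molecular clock d = 2μt, so t = d/(2μ) = 0.400791 / (2 × 0.033) = 6.07 Myr.

6.07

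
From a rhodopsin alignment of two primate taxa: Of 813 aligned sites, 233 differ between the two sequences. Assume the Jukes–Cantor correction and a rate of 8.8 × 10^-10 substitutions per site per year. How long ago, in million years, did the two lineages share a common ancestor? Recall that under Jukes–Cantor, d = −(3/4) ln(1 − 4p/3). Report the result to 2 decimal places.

p = 233/813 ≈ 0.286593.
d = −(3/4) ln(1 − 4p/3) = −0.75 ln(1 − 0.382124) = −0.75 ln(0.617876)
  = −0.75 × (-0.481467) = 0.361100 substitutions/site.
Under a molecular clock d = 2μt, so t = d/(2μ) = 0.361100 / (2 × 8.8 × 10^-10) = 205.17 million years.

205.17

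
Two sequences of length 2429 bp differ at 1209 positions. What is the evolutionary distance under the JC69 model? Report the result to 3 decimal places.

0.817

p = 1209/2429 ≈ 0.497736.
d = −(3/4) ln(1 − 4p/3) = −0.75 ln(1 − 0.663648) = −0.75 ln(0.336352)
  = −0.75 × (-1.089597) = 0.817198 substitutions/site.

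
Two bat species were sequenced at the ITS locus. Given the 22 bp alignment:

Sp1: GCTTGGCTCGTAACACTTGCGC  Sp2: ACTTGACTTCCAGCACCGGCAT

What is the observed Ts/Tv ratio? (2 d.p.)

Transitions are A↔G and C↔T; transversions are all other mismatches.
Transitions: 8. Transversions: 2.
R = 8/2 = 4.00.

4.00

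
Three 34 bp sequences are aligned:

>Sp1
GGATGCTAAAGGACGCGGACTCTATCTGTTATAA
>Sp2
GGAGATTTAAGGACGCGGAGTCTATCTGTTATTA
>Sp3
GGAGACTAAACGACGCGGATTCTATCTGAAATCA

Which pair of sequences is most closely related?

Sp1–Sp2: 6/34 differ, p = 0.176, d = 0.201.
Sp1–Sp3: 7/34 differ, p = 0.206, d = 0.241.
Sp2–Sp3: 7/34 differ, p = 0.206, d = 0.241.
The smallest distance is between Sp1 and Sp2.

Sp1 and Sp2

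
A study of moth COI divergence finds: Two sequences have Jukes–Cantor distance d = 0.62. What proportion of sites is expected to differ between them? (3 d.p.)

p = (3/4)(1 − e^(−4d/3)) = 0.75 × (1 − e^(-0.826667)) = 0.75 × (1 − 0.437505) = 0.421871.

0.422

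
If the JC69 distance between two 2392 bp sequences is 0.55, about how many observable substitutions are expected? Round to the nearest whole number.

932

Invert JC69: p = (3/4)(1 − e^(−4d/3)) = 0.75 × (1 − e^(-0.733333)) = 0.75 × (1 − 0.480305) = 0.389771.
Expected differing sites = pL ≈ 0.389771 × 2392 = 932.332232 ≈ 932.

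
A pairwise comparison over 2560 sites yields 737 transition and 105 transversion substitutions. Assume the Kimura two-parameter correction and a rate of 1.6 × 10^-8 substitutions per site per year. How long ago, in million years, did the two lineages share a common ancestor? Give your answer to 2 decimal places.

P = 737/2560 ≈ 0.287891 and Q = 105/2560 ≈ 0.041016.
Under the Kimura two-parameter model, d = −½ ln(1 − 2P − Q) − ¼ ln(1 − 2Q).
1 − 2P − Q = 0.383202, giving −½ ln(0.383202) = 0.479597.
1 − 2Q = 0.917968, giving −¼ ln(0.917968) = 0.021398.
d = 0.479597 + 0.021398 = 0.500995.
Under a molecular clock d = 2μt, so t = d/(2μ) = 0.500995 / (2 × 1.6 × 10^-8) = 15.66 million years.

15.66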